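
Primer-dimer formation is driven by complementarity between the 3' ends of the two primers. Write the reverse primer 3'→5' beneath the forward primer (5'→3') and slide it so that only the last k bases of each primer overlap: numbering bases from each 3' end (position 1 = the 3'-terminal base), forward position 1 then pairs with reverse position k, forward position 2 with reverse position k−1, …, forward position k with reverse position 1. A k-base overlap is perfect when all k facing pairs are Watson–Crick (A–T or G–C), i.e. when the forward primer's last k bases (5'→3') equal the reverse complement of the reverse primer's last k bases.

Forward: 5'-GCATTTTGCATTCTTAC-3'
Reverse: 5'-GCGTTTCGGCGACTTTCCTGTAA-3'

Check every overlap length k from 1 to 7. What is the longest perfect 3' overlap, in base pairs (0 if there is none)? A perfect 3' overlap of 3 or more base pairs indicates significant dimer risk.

Longest perfect overlap: 4 complementary base pairs; significant dimer risk (threshold 3).

Last 7 bases (5'→3') — forward …TTCTTAC, reverse …CCTGTAA.
Reverse complement of the reverse primer's last 7 bases: TTACAGG; its first k bases are the reverse complement of the reverse primer's last k bases, so a perfect k-base overlap needs the forward primer's last k bases to equal them.
Comparing (forward last k vs required): k=1: C vs T ✗; k=2: AC vs TT ✗; k=3: TAC vs TTA ✗; k=4: TTAC vs TTAC ✓; k=5: CTTAC vs TTACA ✗; k=6: TCTTAC vs TTACAG ✗; k=7: TTCTTAC vs TTACAGG ✗.
Only k = 4 is perfect, so the longest perfect 3' overlap is 4.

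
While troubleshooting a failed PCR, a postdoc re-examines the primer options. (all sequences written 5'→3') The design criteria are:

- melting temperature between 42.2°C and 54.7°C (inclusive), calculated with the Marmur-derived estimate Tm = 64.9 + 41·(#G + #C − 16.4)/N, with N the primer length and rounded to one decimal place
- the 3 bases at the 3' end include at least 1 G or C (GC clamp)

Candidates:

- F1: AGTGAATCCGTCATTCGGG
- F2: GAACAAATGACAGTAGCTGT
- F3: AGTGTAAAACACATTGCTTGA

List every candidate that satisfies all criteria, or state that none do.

F1, F2 and F3.

F1 (19 nt, A=4 T=5 G=6 C=4): Tm = 64.9 + 41·(10 − 16.4)/19 = 51.1°C ✓; 3' end GGG has 3 G/C ✓ — passes.
F2 (20 nt, A=8 T=4 G=5 C=3): Tm = 64.9 + 41·(8 − 16.4)/20 = 47.7°C ✓; 3' end TGT has 1 G/C ✓ — passes.
F3 (21 nt, A=8 T=6 G=4 C=3): Tm = 64.9 + 41·(7 − 16.4)/21 = 46.5°C ✓; 3' end TGA has 1 G/C ✓ — passes.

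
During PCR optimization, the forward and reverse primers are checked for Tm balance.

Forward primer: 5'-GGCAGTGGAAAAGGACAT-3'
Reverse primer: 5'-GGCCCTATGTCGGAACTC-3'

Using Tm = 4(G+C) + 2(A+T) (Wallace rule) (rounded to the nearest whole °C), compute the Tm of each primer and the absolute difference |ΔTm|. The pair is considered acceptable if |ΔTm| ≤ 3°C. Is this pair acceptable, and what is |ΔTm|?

Forward: A=7 T=2 G=7 C=2 → Tm = 2·9 + 4·9 = 54°C.
Reverse: A=3 T=4 G=5 C=6 → Tm = 2·7 + 4·11 = 58°C.
|ΔTm| = |54 − 58| = 4°C, > 3°C.

|ΔTm| = 4°C; the pair is not acceptable.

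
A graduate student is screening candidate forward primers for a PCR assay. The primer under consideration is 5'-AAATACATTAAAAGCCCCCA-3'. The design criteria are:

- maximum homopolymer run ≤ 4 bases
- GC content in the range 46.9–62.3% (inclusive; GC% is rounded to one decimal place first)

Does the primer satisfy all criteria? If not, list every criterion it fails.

Fails: homopolymer run, GC content.

Base counts: A=10, T=3, G=1, C=6 (length 20).
homopolymer run: longest run = 5, exceeds 4 ✗
GC content: GC 7/20 = 35.0%, outside 46.9–62.3% ✗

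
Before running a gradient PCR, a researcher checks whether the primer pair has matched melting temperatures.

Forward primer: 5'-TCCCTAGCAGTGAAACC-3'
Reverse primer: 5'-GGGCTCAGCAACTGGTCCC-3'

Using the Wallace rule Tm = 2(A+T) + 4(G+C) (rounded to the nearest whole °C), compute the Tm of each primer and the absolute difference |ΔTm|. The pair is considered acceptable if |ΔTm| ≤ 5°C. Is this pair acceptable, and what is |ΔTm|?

|ΔTm| = 12°C; the pair is not acceptable.

Forward: A=5 T=3 G=3 C=6 → Tm = 2·8 + 4·9 = 52°C.
Reverse: A=3 T=3 G=6 C=7 → Tm = 2·6 + 4·13 = 64°C.
|ΔTm| = |52 − 64| = 12°C, > 5°C.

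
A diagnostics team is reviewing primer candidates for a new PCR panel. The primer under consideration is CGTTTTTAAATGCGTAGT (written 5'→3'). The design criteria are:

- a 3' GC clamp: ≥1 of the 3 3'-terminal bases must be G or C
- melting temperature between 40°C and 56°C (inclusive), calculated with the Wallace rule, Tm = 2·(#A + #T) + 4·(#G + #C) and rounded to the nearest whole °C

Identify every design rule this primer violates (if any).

Meets all criteria.

Base counts: A=4, T=8, G=4, C=2 (length 18).
GC clamp: 3' end AGT has 1 G/C ✓
Tm: Tm = 2·12 + 4·6 = 48°C ✓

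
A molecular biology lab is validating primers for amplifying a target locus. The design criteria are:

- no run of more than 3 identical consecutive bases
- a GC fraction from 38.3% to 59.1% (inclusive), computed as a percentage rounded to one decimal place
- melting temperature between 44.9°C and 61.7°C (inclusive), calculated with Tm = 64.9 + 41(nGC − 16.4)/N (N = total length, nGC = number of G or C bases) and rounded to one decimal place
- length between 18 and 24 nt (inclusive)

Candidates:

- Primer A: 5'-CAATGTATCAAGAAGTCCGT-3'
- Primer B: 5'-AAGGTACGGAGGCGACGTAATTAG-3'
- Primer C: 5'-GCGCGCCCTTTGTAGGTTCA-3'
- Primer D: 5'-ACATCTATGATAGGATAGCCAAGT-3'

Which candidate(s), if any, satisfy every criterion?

Primer A (20 nt, A=7 T=5 G=4 C=4): longest run = 2 ✓; GC 8/20 = 40.0% ✓; Tm = 64.9 + 41·(8 − 16.4)/20 = 47.7°C ✓; length 20 ✓ — passes.
Primer B (24 nt, A=8 T=4 G=9 C=3): longest run = 2 ✓; GC 12/24 = 50.0% ✓; Tm = 64.9 + 41·(12 − 16.4)/24 = 57.4°C ✓; length 24 ✓ — passes.
Primer C (20 nt, A=2 T=6 G=6 C=6): longest run = 3 ✓; GC 12/20 = 60.0%, outside 38.3–59.1% ✗; Tm = 64.9 + 41·(12 − 16.4)/20 = 55.9°C ✓; length 20 ✓ — fails.
Primer D (24 nt, A=9 T=6 G=5 C=4): longest run = 2 ✓; GC 9/24 = 37.5%, outside 38.3–59.1% ✗; Tm = 64.9 + 41·(9 − 16.4)/24 = 52.3°C ✓; length 24 ✓ — fails.

Primer A and Primer B.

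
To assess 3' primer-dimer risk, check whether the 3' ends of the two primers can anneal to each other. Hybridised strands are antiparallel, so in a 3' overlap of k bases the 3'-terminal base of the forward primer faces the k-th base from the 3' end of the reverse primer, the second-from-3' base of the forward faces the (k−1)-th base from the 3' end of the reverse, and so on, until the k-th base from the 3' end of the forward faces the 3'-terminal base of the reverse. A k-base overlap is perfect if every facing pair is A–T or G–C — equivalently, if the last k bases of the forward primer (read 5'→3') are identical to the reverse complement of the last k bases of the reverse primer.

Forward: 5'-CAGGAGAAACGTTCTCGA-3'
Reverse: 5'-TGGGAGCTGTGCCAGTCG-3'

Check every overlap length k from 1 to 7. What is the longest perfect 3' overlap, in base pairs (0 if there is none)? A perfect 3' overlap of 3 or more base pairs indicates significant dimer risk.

Last 7 bases (5'→3') — forward …TTCTCGA, reverse …CCAGTCG.
Reverse complement of the reverse primer's last 7 bases: CGACTGG; its first k bases are the reverse complement of the reverse primer's last k bases, so a perfect k-base overlap needs the forward primer's last k bases to equal them.
Comparing (forward last k vs required): k=1: A vs C ✗; k=2: GA vs CG ✗; k=3: CGA vs CGA ✓; k=4: TCGA vs CGAC ✗; k=5: CTCGA vs CGACT ✗; k=6: TCTCGA vs CGACTG ✗; k=7: TTCTCGA vs CGACTGG ✗.
Only k = 3 is perfect, so the longest perfect 3' overlap is 3.

Longest perfect overlap: 3 complementary base pairs; significant dimer risk (threshold 3).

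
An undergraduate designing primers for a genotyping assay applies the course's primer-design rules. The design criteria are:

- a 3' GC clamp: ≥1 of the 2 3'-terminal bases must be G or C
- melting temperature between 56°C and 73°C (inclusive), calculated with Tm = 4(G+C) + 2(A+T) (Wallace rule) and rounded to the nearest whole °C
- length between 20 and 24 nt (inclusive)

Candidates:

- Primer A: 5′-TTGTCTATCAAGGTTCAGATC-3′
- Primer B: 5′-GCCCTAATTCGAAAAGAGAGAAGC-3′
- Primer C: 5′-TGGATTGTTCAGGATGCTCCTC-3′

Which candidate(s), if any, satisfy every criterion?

Primer A (21 nt, A=5 T=8 G=4 C=4): 3' end TC has 1 G/C ✓; Tm = 2·13 + 4·8 = 58°C ✓; length 21 ✓ — passes.
Primer B (24 nt, A=10 T=3 G=6 C=5): 3' end GC has 2 G/C ✓; Tm = 2·13 + 4·11 = 70°C ✓; length 24 ✓ — passes.
Primer C (22 nt, A=3 T=8 G=6 C=5): 3' end TC has 1 G/C ✓; Tm = 2·11 + 4·11 = 66°C ✓; length 22 ✓ — passes.

Primer A, Primer B and Primer C.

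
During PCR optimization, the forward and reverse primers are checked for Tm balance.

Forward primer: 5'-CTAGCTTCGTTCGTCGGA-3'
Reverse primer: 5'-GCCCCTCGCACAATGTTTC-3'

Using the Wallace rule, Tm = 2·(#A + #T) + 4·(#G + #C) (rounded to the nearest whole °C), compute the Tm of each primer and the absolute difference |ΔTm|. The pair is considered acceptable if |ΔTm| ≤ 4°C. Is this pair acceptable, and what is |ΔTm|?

|ΔTm| = 4°C; the pair is acceptable.

Forward: A=2 T=6 G=5 C=5 → Tm = 2·8 + 4·10 = 56°C.
Reverse: A=3 T=5 G=3 C=8 → Tm = 2·8 + 4·11 = 60°C.
|ΔTm| = |56 − 60| = 4°C, ≤ 4°C.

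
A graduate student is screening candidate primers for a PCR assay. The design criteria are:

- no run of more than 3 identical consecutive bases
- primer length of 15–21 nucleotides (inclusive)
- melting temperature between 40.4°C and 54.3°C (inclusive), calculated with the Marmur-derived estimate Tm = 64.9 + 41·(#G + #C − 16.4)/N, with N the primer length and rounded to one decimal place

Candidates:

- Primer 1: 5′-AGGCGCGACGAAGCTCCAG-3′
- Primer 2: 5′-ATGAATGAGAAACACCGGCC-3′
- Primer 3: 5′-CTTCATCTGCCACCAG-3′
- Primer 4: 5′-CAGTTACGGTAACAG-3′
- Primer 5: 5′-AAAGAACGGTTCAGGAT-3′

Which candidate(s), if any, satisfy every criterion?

Primer 1 (19 nt, A=5 T=1 G=7 C=6): longest run = 2 ✓; length 19 ✓; Tm = 64.9 + 41·(13 − 16.4)/19 = 57.6°C, outside 40.4–54.3°C ✗ — fails.
Primer 2 (20 nt, A=8 T=2 G=5 C=5): longest run = 3 ✓; length 20 ✓; Tm = 64.9 + 41·(10 − 16.4)/20 = 51.8°C ✓ — passes.
Primer 3 (16 nt, A=3 T=4 G=2 C=7): longest run = 2 ✓; length 16 ✓; Tm = 64.9 + 41·(9 − 16.4)/16 = 45.9°C ✓ — passes.
Primer 4 (15 nt, A=5 T=3 G=4 C=3): longest run = 2 ✓; length 15 ✓; Tm = 64.9 + 41·(7 − 16.4)/15 = 39.2°C, outside 40.4–54.3°C ✗ — fails.
Primer 5 (17 nt, A=7 T=3 G=5 C=2): longest run = 3 ✓; length 17 ✓; Tm = 64.9 + 41·(7 − 16.4)/17 = 42.2°C ✓ — passes.

Primer 2, Primer 3 and Primer 5.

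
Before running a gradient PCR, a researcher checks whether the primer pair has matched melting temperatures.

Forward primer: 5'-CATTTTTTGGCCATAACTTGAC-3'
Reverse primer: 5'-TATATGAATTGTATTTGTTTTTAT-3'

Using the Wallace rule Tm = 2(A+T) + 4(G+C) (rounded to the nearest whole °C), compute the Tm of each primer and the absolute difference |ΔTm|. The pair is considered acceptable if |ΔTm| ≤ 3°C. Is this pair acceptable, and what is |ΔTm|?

|ΔTm| = 6°C; the pair is not acceptable.

Forward: A=5 T=9 G=3 C=5 → Tm = 2·14 + 4·8 = 60°C.
Reverse: A=6 T=15 G=3 C=0 → Tm = 2·21 + 4·3 = 54°C.
|ΔTm| = |60 − 54| = 6°C, > 3°C.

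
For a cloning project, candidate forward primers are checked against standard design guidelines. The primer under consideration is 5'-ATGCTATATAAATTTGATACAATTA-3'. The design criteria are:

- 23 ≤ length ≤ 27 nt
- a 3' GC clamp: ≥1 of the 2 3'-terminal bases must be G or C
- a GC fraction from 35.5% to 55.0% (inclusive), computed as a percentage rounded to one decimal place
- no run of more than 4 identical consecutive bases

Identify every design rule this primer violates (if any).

Base counts: A=11, T=10, G=2, C=2 (length 25).
length: length 25 ✓
GC clamp: 3' end TA has 0 G/C, need ≥1 ✗
GC content: GC 4/25 = 16.0%, outside 35.5–55.0% ✗
homopolymer run: longest run = 3 ✓

Fails: GC clamp, GC content.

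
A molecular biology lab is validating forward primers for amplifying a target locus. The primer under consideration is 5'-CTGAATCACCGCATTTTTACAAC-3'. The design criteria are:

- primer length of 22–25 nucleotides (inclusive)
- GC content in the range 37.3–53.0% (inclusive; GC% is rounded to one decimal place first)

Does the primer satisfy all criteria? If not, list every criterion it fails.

Base counts: A=7, T=7, G=2, C=7 (length 23).
length: length 23 ✓
GC content: GC 9/23 = 39.1% ✓

Meets all criteria.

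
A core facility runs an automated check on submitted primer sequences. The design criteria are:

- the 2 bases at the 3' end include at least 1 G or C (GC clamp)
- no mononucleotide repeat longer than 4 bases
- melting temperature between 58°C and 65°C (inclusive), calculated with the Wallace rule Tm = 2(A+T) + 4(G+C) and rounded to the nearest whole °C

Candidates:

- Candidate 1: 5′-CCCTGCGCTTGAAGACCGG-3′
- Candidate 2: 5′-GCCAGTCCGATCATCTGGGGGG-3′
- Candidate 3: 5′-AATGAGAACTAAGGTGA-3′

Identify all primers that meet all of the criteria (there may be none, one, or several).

Candidate 1 only.

Candidate 1 (19 nt, A=3 T=3 G=6 C=7): 3' end GG has 2 G/C ✓; longest run = 3 ✓; Tm = 2·6 + 4·13 = 64°C ✓ — passes.
Candidate 2 (22 nt, A=3 T=4 G=9 C=6): 3' end GG has 2 G/C ✓; longest run = 6, exceeds 4 ✗; Tm = 2·7 + 4·15 = 74°C, outside 58–65°C ✗ — fails.
Candidate 3 (17 nt, A=8 T=3 G=5 C=1): 3' end GA has 1 G/C ✓; longest run = 2 ✓; Tm = 2·11 + 4·6 = 46°C, outside 58–65°C ✗ — fails.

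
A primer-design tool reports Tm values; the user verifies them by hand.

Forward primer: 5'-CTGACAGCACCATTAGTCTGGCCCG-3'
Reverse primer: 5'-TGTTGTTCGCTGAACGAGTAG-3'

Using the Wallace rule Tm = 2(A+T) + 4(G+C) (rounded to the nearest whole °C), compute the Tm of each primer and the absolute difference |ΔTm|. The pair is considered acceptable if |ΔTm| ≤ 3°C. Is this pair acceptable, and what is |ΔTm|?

Forward: A=5 T=5 G=6 C=9 → Tm = 2·10 + 4·15 = 80°C.
Reverse: A=4 T=7 G=7 C=3 → Tm = 2·11 + 4·10 = 62°C.
|ΔTm| = |80 − 62| = 18°C, > 3°C.

|ΔTm| = 18°C; the pair is not acceptable.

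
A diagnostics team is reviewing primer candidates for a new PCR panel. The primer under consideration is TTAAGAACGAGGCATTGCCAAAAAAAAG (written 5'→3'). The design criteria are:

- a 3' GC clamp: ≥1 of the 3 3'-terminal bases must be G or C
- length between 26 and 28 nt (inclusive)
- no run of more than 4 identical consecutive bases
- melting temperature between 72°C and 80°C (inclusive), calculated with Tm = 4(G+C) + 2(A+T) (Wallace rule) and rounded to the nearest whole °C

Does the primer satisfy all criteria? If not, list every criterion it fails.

Fails: homopolymer run.

Base counts: A=14, T=4, G=6, C=4 (length 28).
GC clamp: 3' end AAG has 1 G/C ✓
length: length 28 ✓
homopolymer run: longest run = 8, exceeds 4 ✗
Tm: Tm = 2·18 + 4·10 = 76°C ✓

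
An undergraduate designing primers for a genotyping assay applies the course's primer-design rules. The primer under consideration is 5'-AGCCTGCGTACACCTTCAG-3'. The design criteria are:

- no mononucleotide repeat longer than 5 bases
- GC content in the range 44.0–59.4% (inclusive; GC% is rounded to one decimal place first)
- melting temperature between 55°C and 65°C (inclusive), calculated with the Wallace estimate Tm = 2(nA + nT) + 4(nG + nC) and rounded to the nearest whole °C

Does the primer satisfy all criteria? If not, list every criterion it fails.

Base counts: A=4, T=4, G=4, C=7 (length 19).
homopolymer run: longest run = 2 ✓
GC content: GC 11/19 = 57.9% ✓
Tm: Tm = 2·8 + 4·11 = 60°C ✓

Meets all criteria.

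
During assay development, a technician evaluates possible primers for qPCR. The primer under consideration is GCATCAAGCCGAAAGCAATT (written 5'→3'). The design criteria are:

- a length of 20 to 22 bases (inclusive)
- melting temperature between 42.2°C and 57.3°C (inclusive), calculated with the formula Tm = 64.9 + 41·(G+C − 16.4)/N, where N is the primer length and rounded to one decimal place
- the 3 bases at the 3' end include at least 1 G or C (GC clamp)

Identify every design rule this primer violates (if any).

Base counts: A=8, T=3, G=4, C=5 (length 20).
length: length 20 ✓
Tm: Tm = 64.9 + 41·(9 − 16.4)/20 = 49.7°C ✓
GC clamp: 3' end ATT has 0 G/C, need ≥1 ✗

Fails: GC clamp.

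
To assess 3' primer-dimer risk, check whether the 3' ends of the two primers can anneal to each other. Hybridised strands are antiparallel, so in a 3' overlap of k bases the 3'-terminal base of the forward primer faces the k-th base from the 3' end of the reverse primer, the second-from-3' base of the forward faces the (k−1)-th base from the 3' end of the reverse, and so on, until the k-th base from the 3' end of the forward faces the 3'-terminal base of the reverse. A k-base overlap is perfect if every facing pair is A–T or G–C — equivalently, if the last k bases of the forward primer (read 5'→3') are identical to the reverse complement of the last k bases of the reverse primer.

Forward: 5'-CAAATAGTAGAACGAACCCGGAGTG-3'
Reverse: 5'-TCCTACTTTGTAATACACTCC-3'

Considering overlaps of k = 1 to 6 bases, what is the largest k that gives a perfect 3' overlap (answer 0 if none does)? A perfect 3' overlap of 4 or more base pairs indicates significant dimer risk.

Longest perfect overlap: 6 complementary base pairs; significant dimer risk (threshold 4).

Last 6 bases (5'→3') — forward …GGAGTG, reverse …CACTCC.
Reverse complement of the reverse primer's last 6 bases: GGAGTG; its first k bases are the reverse complement of the reverse primer's last k bases, so a perfect k-base overlap needs the forward primer's last k bases to equal them.
Comparing (forward last k vs required): k=1: G vs G ✓; k=2: TG vs GG ✗; k=3: GTG vs GGA ✗; k=4: AGTG vs GGAG ✗; k=5: GAGTG vs GGAGT ✗; k=6: GGAGTG vs GGAGTG ✓.
Perfect overlaps at k = 1, 6; the largest is 6.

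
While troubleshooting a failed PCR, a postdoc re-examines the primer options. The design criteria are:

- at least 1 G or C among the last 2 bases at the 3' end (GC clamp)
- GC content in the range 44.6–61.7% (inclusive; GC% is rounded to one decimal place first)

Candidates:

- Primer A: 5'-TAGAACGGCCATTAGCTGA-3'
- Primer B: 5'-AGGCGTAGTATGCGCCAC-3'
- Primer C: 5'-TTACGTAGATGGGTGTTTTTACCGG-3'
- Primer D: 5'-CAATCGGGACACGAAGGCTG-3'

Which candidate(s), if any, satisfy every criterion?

Primer A, Primer B and Primer D.

Primer A (19 nt, A=6 T=4 G=5 C=4): 3' end GA has 1 G/C ✓; GC 9/19 = 47.4% ✓ — passes.
Primer B (18 nt, A=4 T=3 G=6 C=5): 3' end AC has 1 G/C ✓; GC 11/18 = 61.1% ✓ — passes.
Primer C (25 nt, A=4 T=10 G=8 C=3): 3' end GG has 2 G/C ✓; GC 11/25 = 44.0%, outside 44.6–61.7% ✗ — fails.
Primer D (20 nt, A=6 T=2 G=7 C=5): 3' end TG has 1 G/C ✓; GC 12/20 = 60.0% ✓ — passes.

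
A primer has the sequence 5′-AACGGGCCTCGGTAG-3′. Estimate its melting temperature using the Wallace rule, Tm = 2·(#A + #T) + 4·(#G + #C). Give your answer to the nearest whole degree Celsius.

Base counts: A=3, T=2, G=6, C=4 (length 15).
Tm = 2·(3+2) + 4·(6+4) = 2·5 + 4·10 = 10 + 40 = 50°C.

50°C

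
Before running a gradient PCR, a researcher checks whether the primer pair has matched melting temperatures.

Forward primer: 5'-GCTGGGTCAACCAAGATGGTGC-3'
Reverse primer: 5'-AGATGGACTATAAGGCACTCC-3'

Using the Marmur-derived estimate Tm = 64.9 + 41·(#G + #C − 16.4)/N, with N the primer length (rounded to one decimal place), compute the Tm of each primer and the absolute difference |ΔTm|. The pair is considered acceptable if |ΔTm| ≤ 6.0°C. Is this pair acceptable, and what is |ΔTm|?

|ΔTm| = 6.2°C; the pair is not acceptable.

Forward: G+C = 13, N = 22 → Tm = 64.9 + 41·(13 − 16.4)/22 = 58.6°C.
Reverse: G+C = 10, N = 21 → Tm = 64.9 + 41·(10 − 16.4)/21 = 52.4°C.
|ΔTm| = |58.6 − 52.4| = 6.2°C, > 6.0°C.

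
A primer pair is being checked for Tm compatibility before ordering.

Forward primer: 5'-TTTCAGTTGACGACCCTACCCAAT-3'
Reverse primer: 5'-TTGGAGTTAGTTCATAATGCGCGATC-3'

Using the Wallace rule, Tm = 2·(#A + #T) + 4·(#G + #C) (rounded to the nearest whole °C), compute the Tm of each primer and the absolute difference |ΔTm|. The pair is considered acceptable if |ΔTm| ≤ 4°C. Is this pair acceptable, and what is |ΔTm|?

|ΔTm| = 4°C; the pair is acceptable.

Forward: A=6 T=7 G=3 C=8 → Tm = 2·13 + 4·11 = 70°C.
Reverse: A=6 T=9 G=7 C=4 → Tm = 2·15 + 4·11 = 74°C.
|ΔTm| = |70 − 74| = 4°C, ≤ 4°C.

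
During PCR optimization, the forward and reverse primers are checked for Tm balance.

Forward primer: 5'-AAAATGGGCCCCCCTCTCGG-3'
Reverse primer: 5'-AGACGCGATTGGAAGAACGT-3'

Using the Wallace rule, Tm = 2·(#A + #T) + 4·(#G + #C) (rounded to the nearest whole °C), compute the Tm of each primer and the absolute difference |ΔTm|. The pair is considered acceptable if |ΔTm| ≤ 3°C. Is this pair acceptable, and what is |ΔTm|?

|ΔTm| = 6°C; the pair is not acceptable.

Forward: A=4 T=3 G=5 C=8 → Tm = 2·7 + 4·13 = 66°C.
Reverse: A=7 T=3 G=7 C=3 → Tm = 2·10 + 4·10 = 60°C.
|ΔTm| = |66 − 60| = 6°C, > 3°C.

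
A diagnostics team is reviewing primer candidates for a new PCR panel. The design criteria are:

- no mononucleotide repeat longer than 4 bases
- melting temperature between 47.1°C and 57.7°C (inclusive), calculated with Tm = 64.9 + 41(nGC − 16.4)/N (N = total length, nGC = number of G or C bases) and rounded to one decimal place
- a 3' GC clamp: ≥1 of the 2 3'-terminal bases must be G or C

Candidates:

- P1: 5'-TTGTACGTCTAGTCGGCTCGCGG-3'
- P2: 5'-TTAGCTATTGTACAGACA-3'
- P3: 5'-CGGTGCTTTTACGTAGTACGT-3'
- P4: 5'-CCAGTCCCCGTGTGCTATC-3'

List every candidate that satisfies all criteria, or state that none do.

P3 and P4.

P1 (23 nt, A=2 T=7 G=8 C=6): longest run = 2 ✓; Tm = 64.9 + 41·(14 − 16.4)/23 = 60.6°C, outside 47.1–57.7°C ✗; 3' end GG has 2 G/C ✓ — fails.
P2 (18 nt, A=6 T=6 G=3 C=3): longest run = 2 ✓; Tm = 64.9 + 41·(6 − 16.4)/18 = 41.2°C, outside 47.1–57.7°C ✗; 3' end CA has 1 G/C ✓ — fails.
P3 (21 nt, A=3 T=8 G=6 C=4): longest run = 4 ✓; Tm = 64.9 + 41·(10 − 16.4)/21 = 52.4°C ✓; 3' end GT has 1 G/C ✓ — passes.
P4 (19 nt, A=2 T=5 G=4 C=8): longest run = 4 ✓; Tm = 64.9 + 41·(12 − 16.4)/19 = 55.4°C ✓; 3' end TC has 1 G/C ✓ — passes.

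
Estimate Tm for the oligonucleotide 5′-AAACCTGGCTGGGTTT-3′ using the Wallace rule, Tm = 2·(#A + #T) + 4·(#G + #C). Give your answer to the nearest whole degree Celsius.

Base counts: A=3, T=5, G=5, C=3 (length 16).
Tm = 2·(3+5) + 4·(5+3) = 2·8 + 4·8 = 16 + 32 = 48°C.

48°C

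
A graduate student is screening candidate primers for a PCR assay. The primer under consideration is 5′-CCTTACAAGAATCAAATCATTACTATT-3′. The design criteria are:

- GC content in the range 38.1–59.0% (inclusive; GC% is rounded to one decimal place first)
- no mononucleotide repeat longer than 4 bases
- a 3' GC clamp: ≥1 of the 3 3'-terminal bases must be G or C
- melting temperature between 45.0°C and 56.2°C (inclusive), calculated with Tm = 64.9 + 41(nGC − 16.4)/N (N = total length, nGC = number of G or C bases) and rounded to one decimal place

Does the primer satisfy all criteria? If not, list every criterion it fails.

Base counts: A=11, T=9, G=1, C=6 (length 27).
GC content: GC 7/27 = 25.9%, outside 38.1–59.0% ✗
homopolymer run: longest run = 3 ✓
GC clamp: 3' end ATT has 0 G/C, need ≥1 ✗
Tm: Tm = 64.9 + 41·(7 − 16.4)/27 = 50.6°C ✓

Fails: GC content, GC clamp.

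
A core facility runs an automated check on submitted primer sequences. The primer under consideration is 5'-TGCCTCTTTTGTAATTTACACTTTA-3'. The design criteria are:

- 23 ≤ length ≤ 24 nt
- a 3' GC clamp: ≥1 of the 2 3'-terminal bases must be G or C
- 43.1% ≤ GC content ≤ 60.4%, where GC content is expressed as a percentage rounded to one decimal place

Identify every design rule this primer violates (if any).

Base counts: A=5, T=13, G=2, C=5 (length 25).
length: length 25, outside 23–24 ✗
GC clamp: 3' end TA has 0 G/C, need ≥1 ✗
GC content: GC 7/25 = 28.0%, outside 43.1–60.4% ✗

Fails: length, GC clamp, GC content.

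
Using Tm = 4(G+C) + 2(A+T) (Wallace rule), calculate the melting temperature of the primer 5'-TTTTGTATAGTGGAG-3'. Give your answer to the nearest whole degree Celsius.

Base counts: A=3, T=7, G=5, C=0 (length 15).
Tm = 2·(3+7) + 4·(5+0) = 2·10 + 4·5 = 20 + 20 = 40°C.

40°C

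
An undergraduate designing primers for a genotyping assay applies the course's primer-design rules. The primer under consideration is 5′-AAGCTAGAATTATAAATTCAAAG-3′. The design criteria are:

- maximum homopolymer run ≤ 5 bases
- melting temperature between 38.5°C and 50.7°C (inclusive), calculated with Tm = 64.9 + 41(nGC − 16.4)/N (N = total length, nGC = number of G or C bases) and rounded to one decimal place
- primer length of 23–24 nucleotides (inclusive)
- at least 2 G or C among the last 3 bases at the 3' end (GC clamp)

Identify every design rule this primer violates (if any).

Fails: GC clamp.

Base counts: A=12, T=6, G=3, C=2 (length 23).
homopolymer run: longest run = 3 ✓
Tm: Tm = 64.9 + 41·(5 − 16.4)/23 = 44.6°C ✓
length: length 23 ✓
GC clamp: 3' end AAG has 1 G/C, need ≥2 ✗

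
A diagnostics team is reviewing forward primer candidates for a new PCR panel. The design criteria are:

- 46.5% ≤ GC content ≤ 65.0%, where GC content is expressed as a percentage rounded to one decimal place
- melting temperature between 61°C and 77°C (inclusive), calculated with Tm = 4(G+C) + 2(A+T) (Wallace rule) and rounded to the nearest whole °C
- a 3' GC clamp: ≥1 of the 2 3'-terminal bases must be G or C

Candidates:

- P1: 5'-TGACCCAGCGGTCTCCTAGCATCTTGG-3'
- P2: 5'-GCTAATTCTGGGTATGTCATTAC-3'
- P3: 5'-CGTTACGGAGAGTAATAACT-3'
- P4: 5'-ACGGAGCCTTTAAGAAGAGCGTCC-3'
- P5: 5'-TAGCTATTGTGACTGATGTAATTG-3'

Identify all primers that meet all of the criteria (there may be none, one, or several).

P1 (27 nt, A=4 T=7 G=7 C=9): GC 16/27 = 59.3% ✓; Tm = 2·11 + 4·16 = 86°C, outside 61–77°C ✗; 3' end GG has 2 G/C ✓ — fails.
P2 (23 nt, A=5 T=9 G=5 C=4): GC 9/23 = 39.1%, outside 46.5–65.0% ✗; Tm = 2·14 + 4·9 = 64°C ✓; 3' end AC has 1 G/C ✓ — fails.
P3 (20 nt, A=7 T=5 G=5 C=3): GC 8/20 = 40.0%, outside 46.5–65.0% ✗; Tm = 2·12 + 4·8 = 56°C, outside 61–77°C ✗; 3' end CT has 1 G/C ✓ — fails.
P4 (24 nt, A=7 T=4 G=7 C=6): GC 13/24 = 54.2% ✓; Tm = 2·11 + 4·13 = 74°C ✓; 3' end CC has 2 G/C ✓ — passes.
P5 (24 nt, A=6 T=10 G=6 C=2): GC 8/24 = 33.3%, outside 46.5–65.0% ✗; Tm = 2·16 + 4·8 = 64°C ✓; 3' end TG has 1 G/C ✓ — fails.

P4 only.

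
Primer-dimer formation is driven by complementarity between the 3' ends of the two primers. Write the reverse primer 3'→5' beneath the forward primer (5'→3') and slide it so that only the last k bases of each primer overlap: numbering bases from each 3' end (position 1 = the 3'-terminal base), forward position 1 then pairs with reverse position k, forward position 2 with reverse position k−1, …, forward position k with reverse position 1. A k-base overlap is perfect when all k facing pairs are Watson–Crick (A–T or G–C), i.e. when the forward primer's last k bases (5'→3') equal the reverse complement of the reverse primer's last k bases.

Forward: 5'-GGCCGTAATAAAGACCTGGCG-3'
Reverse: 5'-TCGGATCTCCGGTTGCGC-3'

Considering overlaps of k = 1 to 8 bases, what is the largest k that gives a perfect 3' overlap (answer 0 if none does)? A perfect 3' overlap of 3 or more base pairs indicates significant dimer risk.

Longest perfect overlap: 3 complementary base pairs; significant dimer risk (threshold 3).

Last 8 bases (5'→3') — forward …ACCTGGCG, reverse …GGTTGCGC.
Reverse complement of the reverse primer's last 8 bases: GCGCAACC; its first k bases are the reverse complement of the reverse primer's last k bases, so a perfect k-base overlap needs the forward primer's last k bases to equal them.
Comparing (forward last k vs required): k=1: G vs G ✓; k=2: CG vs GC ✗; k=3: GCG vs GCG ✓; k=4: GGCG vs GCGC ✗; k=5: TGGCG vs GCGCA ✗; k=6: CTGGCG vs GCGCAA ✗; k=7: CCTGGCG vs GCGCAAC ✗; k=8: ACCTGGCG vs GCGCAACC ✗.
Perfect overlaps at k = 1, 3; the largest is 3.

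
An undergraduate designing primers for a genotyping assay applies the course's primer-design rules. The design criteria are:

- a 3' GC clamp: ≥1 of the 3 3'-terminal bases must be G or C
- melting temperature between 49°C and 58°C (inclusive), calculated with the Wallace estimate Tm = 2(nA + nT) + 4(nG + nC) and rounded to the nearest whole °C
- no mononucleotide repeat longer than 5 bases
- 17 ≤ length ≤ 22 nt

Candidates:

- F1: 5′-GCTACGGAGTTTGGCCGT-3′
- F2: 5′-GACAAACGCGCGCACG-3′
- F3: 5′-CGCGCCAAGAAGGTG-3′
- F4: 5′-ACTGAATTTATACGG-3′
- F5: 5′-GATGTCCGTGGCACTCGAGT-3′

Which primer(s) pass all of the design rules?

F1 (18 nt, A=2 T=5 G=7 C=4): 3' end CGT has 2 G/C ✓; Tm = 2·7 + 4·11 = 58°C ✓; longest run = 3 ✓; length 18 ✓ — passes.
F2 (16 nt, A=5 T=0 G=5 C=6): 3' end ACG has 2 G/C ✓; Tm = 2·5 + 4·11 = 54°C ✓; longest run = 3 ✓; length 16, outside 17–22 ✗ — fails.
F3 (15 nt, A=4 T=1 G=6 C=4): 3' end GTG has 2 G/C ✓; Tm = 2·5 + 4·10 = 50°C ✓; longest run = 2 ✓; length 15, outside 17–22 ✗ — fails.
F4 (15 nt, A=5 T=5 G=3 C=2): 3' end CGG has 3 G/C ✓; Tm = 2·10 + 4·5 = 40°C, outside 49–58°C ✗; longest run = 3 ✓; length 15, outside 17–22 ✗ — fails.
F5 (20 nt, A=3 T=5 G=7 C=5): 3' end AGT has 1 G/C ✓; Tm = 2·8 + 4·12 = 64°C, outside 49–58°C ✗; longest run = 2 ✓; length 20 ✓ — fails.

F1 only.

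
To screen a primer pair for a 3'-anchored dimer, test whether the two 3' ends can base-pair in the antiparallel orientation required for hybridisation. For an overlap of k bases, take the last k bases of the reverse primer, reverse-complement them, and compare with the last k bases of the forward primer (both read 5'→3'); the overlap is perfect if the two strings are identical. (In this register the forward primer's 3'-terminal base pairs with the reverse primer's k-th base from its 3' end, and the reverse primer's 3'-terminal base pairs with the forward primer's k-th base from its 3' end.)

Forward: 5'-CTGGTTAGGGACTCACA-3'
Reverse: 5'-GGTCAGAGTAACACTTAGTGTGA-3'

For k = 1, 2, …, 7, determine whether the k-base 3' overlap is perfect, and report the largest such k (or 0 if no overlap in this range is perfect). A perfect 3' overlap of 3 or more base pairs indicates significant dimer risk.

Last 7 bases (5'→3') — forward …ACTCACA, reverse …AGTGTGA.
Reverse complement of the reverse primer's last 7 bases: TCACACT; its first k bases are the reverse complement of the reverse primer's last k bases, so a perfect k-base overlap needs the forward primer's last k bases to equal them.
Comparing (forward last k vs required): k=1: A vs T ✗; k=2: CA vs TC ✗; k=3: ACA vs TCA ✗; k=4: CACA vs TCAC ✗; k=5: TCACA vs TCACA ✓; k=6: CTCACA vs TCACAC ✗; k=7: ACTCACA vs TCACACT ✗.
Only k = 5 is perfect, so the longest perfect 3' overlap is 5.

Longest perfect overlap: 5 complementary base pairs; significant dimer risk (threshold 3).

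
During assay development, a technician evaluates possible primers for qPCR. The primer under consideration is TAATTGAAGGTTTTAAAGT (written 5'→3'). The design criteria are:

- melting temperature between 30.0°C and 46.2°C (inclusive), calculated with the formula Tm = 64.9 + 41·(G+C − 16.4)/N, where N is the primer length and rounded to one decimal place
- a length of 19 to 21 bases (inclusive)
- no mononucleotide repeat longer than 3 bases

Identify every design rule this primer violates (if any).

Fails: homopolymer run.

Base counts: A=7, T=8, G=4, C=0 (length 19).
Tm: Tm = 64.9 + 41·(4 − 16.4)/19 = 38.1°C ✓
length: length 19 ✓
homopolymer run: longest run = 4, exceeds 3 ✗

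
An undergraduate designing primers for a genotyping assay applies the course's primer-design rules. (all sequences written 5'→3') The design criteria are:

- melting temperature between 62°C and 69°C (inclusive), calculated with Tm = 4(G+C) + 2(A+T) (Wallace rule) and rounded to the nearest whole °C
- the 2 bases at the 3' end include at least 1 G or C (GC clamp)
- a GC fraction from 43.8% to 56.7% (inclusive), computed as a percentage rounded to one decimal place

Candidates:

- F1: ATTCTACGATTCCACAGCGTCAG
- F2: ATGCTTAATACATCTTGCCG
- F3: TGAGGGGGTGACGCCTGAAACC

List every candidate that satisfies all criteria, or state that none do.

F1 (23 nt, A=6 T=6 G=4 C=7): Tm = 2·12 + 4·11 = 68°C ✓; 3' end AG has 1 G/C ✓; GC 11/23 = 47.8% ✓ — passes.
F2 (20 nt, A=5 T=7 G=3 C=5): Tm = 2·12 + 4·8 = 56°C, outside 62–69°C ✗; 3' end CG has 2 G/C ✓; GC 8/20 = 40.0%, outside 43.8–56.7% ✗ — fails.
F3 (22 nt, A=5 T=3 G=9 C=5): Tm = 2·8 + 4·14 = 72°C, outside 62–69°C ✗; 3' end CC has 2 G/C ✓; GC 14/22 = 63.6%, outside 43.8–56.7% ✗ — fails.

F1 only.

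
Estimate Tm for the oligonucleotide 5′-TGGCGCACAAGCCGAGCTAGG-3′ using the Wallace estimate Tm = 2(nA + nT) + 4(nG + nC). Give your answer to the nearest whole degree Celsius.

70°C

Base counts: A=5, T=2, G=8, C=6 (length 21).
Tm = 2·(5+2) + 4·(8+6) = 2·7 + 4·14 = 14 + 56 = 70°C.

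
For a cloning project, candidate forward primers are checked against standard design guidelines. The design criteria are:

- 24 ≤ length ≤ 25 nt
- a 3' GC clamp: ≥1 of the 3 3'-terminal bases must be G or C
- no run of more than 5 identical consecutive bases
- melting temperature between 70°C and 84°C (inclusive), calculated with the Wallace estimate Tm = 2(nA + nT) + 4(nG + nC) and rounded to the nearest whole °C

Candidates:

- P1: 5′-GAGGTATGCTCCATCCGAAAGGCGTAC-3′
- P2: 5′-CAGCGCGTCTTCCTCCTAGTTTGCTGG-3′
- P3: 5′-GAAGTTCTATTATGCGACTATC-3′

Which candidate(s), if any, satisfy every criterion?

P1 (27 nt, A=7 T=5 G=8 C=7): length 27, outside 24–25 ✗; 3' end TAC has 1 G/C ✓; longest run = 3 ✓; Tm = 2·12 + 4·15 = 84°C ✓ — fails.
P2 (27 nt, A=2 T=9 G=7 C=9): length 27, outside 24–25 ✗; 3' end TGG has 2 G/C ✓; longest run = 3 ✓; Tm = 2·11 + 4·16 = 86°C, outside 70–84°C ✗ — fails.
P3 (22 nt, A=6 T=8 G=4 C=4): length 22, outside 24–25 ✗; 3' end ATC has 1 G/C ✓; longest run = 2 ✓; Tm = 2·14 + 4·8 = 60°C, outside 70–84°C ✗ — fails.

None of the candidates satisfy all criteria.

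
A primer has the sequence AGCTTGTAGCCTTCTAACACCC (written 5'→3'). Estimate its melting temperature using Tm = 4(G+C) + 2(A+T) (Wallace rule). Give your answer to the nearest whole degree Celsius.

Base counts: A=5, T=6, G=3, C=8 (length 22).
Tm = 2·(5+6) + 4·(3+8) = 2·11 + 4·11 = 22 + 44 = 66°C.

66°C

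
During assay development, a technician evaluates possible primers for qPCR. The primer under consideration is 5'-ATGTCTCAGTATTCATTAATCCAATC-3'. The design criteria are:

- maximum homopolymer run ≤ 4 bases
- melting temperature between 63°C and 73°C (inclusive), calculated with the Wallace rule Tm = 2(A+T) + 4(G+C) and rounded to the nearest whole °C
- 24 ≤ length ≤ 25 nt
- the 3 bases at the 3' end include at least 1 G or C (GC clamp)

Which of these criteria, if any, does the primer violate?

Fails: length.

Base counts: A=8, T=10, G=2, C=6 (length 26).
homopolymer run: longest run = 2 ✓
Tm: Tm = 2·18 + 4·8 = 68°C ✓
length: length 26, outside 24–25 ✗
GC clamp: 3' end ATC has 1 G/C ✓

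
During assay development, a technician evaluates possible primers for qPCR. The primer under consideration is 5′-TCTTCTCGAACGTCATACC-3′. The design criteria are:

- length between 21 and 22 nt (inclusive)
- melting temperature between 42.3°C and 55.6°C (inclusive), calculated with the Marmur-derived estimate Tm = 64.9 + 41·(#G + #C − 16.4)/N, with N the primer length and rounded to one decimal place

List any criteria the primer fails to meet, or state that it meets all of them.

Fails: length.

Base counts: A=4, T=6, G=2, C=7 (length 19).
length: length 19, outside 21–22 ✗
Tm: Tm = 64.9 + 41·(9 − 16.4)/19 = 48.9°C ✓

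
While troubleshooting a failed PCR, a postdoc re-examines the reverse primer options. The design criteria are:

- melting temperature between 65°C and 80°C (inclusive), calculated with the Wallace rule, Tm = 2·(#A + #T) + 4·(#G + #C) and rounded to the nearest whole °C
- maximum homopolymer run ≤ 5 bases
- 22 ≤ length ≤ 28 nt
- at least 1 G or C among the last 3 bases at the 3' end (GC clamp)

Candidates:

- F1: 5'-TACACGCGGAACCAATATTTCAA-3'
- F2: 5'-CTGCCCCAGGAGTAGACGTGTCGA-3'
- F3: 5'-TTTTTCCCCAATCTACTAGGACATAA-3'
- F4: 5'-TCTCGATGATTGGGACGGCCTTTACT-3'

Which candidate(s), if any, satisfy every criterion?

F1 (23 nt, A=9 T=5 G=3 C=6): Tm = 2·14 + 4·9 = 64°C, outside 65–80°C ✗; longest run = 3 ✓; length 23 ✓; 3' end CAA has 1 G/C ✓ — fails.
F2 (24 nt, A=5 T=4 G=8 C=7): Tm = 2·9 + 4·15 = 78°C ✓; longest run = 4 ✓; length 24 ✓; 3' end CGA has 2 G/C ✓ — passes.
F3 (26 nt, A=8 T=9 G=2 C=7): Tm = 2·17 + 4·9 = 70°C ✓; longest run = 5 ✓; length 26 ✓; 3' end TAA has 0 G/C, need ≥1 ✗ — fails.
F4 (26 nt, A=4 T=9 G=7 C=6): Tm = 2·13 + 4·13 = 78°C ✓; longest run = 3 ✓; length 26 ✓; 3' end ACT has 1 G/C ✓ — passes.

F2 and F4.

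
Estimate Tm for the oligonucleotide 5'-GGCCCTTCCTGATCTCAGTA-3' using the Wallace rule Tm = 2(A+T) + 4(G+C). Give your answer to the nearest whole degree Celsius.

62°C

Base counts: A=3, T=6, G=4, C=7 (length 20).
Tm = 2·(3+6) + 4·(4+7) = 2·9 + 4·11 = 18 + 44 = 62°C.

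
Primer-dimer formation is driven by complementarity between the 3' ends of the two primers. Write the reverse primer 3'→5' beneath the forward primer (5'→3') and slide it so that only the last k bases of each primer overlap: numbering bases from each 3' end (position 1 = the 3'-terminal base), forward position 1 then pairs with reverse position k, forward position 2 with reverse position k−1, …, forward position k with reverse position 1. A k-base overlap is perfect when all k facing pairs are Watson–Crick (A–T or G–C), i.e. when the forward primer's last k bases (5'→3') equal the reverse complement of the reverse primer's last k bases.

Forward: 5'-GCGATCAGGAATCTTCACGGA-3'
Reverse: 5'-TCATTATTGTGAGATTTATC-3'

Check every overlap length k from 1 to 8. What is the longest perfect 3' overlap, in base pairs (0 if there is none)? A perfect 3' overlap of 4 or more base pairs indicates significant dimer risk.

Longest perfect overlap: 2 complementary base pairs; below the dimer-risk threshold (threshold 4).

Last 8 bases (5'→3') — forward …TTCACGGA, reverse …GATTTATC.
Reverse complement of the reverse primer's last 8 bases: GATAAATC; its first k bases are the reverse complement of the reverse primer's last k bases, so a perfect k-base overlap needs the forward primer's last k bases to equal them.
Comparing (forward last k vs required): k=1: A vs G ✗; k=2: GA vs GA ✓; k=3: GGA vs GAT ✗; k=4: CGGA vs GATA ✗; k=5: ACGGA vs GATAA ✗; k=6: CACGGA vs GATAAA ✗; k=7: TCACGGA vs GATAAAT ✗; k=8: TTCACGGA vs GATAAATC ✗.
Only k = 2 is perfect, so the longest perfect 3' overlap is 2.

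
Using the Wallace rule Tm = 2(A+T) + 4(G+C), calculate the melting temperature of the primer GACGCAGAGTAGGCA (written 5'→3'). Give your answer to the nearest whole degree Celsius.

48°C

Base counts: A=5, T=1, G=6, C=3 (length 15).
Tm = 2·(5+1) + 4·(6+3) = 2·6 + 4·9 = 12 + 36 = 48°C.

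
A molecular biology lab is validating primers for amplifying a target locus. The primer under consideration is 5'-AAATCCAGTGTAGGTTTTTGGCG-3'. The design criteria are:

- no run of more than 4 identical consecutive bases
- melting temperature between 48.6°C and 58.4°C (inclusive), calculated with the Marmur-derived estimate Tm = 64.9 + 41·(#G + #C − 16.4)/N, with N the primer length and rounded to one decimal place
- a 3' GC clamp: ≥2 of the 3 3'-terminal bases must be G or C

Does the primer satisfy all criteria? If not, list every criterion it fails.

Base counts: A=5, T=8, G=7, C=3 (length 23).
homopolymer run: longest run = 5, exceeds 4 ✗
Tm: Tm = 64.9 + 41·(10 − 16.4)/23 = 53.5°C ✓
GC clamp: 3' end GCG has 3 G/C ✓

Fails: homopolymer run.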